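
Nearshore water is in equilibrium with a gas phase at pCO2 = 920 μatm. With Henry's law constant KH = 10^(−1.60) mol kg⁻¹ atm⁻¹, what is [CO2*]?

KH = 10^(−1.60) = 2.512×10^-2 mol kg⁻¹ atm⁻¹
[CO2*] = KH · pCO2 = 2.512×10^-2 × 920×10^-6 atm = 2.31×10^-5 mol/kg

[CO2*] = 23.1 μmol/kg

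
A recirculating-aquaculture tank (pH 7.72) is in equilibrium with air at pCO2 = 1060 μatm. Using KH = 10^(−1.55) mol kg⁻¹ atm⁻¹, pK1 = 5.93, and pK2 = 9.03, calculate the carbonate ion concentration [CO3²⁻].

[CO3²⁻] = 0.0902 mmol/kg

[CO2*] = KH · pCO2 = 10^(−1.55) × 1060×10^-6 = 2.987×10^-5 mol/kg
α₀ = 1/(1 + K1/[H⁺] + K1K2/[H⁺]²) = 1/(1 + 10^+1.79 + 10^+0.48) = 0.01523
DIC = [CO2*]/α₀ = 2.987×10^-5 / 0.01523 = 1.962 mmol/kg
[CO3²⁻] = α₂·DIC; α₂ = 0.04598, so [CO3²⁻] = 0.04598 × 1.962 = 0.0902 mmol/kg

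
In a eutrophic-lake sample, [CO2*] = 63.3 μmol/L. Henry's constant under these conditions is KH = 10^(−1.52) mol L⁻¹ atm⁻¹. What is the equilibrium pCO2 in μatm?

KH = 10^(−1.52) = 3.020×10^-2 mol L⁻¹ atm⁻¹
pCO2 = [CO2*]/KH = 63.3×10^-6 / 3.020×10^-2 = 2.10×10^-3 atm = 2100 μatm

pCO2 = 2100 μatm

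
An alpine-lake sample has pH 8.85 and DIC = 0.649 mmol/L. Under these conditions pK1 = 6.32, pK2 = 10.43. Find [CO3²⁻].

[CO3²⁻] = 16.6 μmol/L

α₂ = 1 / (1 + [H⁺]/K2 + [H⁺]²/(K1K2)) = 1 / (1 + 10^+1.58 + 10^-0.95)
   = 1 / (1 + 38.019 + 0.11220) = 1/39.131 = 0.02556
[CO3²⁻] = α₂ × DIC = 0.02556 × 0.649 = 0.0166 mmol/L = 16.6 μmol/L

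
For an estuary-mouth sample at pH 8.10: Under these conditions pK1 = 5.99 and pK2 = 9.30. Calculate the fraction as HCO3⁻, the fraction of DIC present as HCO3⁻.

α₁ = 0.934

α₁ = 1 / (1 + [H⁺]/K1 + K2/[H⁺]) = 1 / (1 + 10^-2.11 + 10^-1.20)
   = 1 / (1 + 0.0077625 + 0.063096) = 1/1.0709 = 0.9338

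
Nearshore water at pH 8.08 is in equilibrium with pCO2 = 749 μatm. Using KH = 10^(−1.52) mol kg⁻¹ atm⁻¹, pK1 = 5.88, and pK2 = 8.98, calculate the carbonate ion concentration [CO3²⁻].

[CO2*] = KH · pCO2 = 10^(−1.52) × 749×10^-6 = 2.262×10^-5 mol/kg
α₀ = 1/(1 + K1/[H⁺] + K1K2/[H⁺]²) = 1/(1 + 10^+2.20 + 10^+1.30) = 0.005573
DIC = [CO2*]/α₀ = 2.262×10^-5 / 0.005573 = 4.059 mmol/kg
[CO3²⁻] = α₂·DIC; α₂ = 0.1112, so [CO3²⁻] = 0.1112 × 4.059 = 0.451 mmol/kg

[CO3²⁻] = 0.451 mmol/kg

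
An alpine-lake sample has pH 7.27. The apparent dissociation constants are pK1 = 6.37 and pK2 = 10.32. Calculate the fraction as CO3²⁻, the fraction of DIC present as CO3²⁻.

α₂ = 1 / (1 + [H⁺]/K2 + [H⁺]²/(K1K2)) = 1 / (1 + 10^+3.05 + 10^+2.15)
   = 1 / (1 + 1122.0 + 141.25) = 1/1264.3 = 0.0007910

α₂ = 0.000791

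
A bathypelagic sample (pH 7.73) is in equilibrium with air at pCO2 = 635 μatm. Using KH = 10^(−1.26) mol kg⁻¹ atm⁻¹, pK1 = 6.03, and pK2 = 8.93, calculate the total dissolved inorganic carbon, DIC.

DIC = 1.89 mmol/kg

[CO2*] = KH · pCO2 = 10^(−1.26) × 635×10^-6 = 3.490×10^-5 mol/kg
α₀ = 1/(1 + K1/[H⁺] + K1K2/[H⁺]²) = 1/(1 + 10^+1.70 + 10^+0.50) = 0.01842
DIC = [CO2*]/α₀ = 3.490×10^-5 / 0.01842 = 1.89 mmol/kg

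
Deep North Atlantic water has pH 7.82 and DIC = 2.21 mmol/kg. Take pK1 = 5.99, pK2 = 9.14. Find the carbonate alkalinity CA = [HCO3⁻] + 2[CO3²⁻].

CA = [HCO3⁻] + 2[CO3²⁻] = (α₁ + 2α₂)·DIC
At pH 7.82: [H⁺]/K1 = 10^-1.83 = 0.014791, K2/[H⁺] = 10^-1.32 = 0.047863
α₁ = 1/(1 + 0.014791 + 0.047863) = 1/1.0627 = 0.9410; α₂ = α₁·K2/[H⁺] = 0.04504
α₁ + 2α₂ = 1.0311
CA = 1.0311 × 2.21 = 2.28 mmol/kg

CA = 2.28 mmol/kg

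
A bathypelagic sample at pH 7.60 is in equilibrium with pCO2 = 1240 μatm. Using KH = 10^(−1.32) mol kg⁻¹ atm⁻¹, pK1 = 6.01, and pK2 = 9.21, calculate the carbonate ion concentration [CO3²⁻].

[CO3²⁻] = 0.0567 mmol/kg

[CO2*] = KH · pCO2 = 10^(−1.32) × 1240×10^-6 = 5.935×10^-5 mol/kg
α₀ = 1/(1 + K1/[H⁺] + K1K2/[H⁺]²) = 1/(1 + 10^+1.59 + 10^-0.02) = 0.02447
DIC = [CO2*]/α₀ = 5.935×10^-5 / 0.02447 = 2.425 mmol/kg
[CO3²⁻] = α₂·DIC; α₂ = 0.02337, so [CO3²⁻] = 0.02337 × 2.425 = 0.0567 mmol/kg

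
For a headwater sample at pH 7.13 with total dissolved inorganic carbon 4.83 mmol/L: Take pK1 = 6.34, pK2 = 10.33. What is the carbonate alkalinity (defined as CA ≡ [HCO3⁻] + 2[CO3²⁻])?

CA = 4.16 mmol/L

CA = [HCO3⁻] + 2[CO3²⁻] = (α₁ + 2α₂)·DIC
At pH 7.13: [H⁺]/K1 = 10^-0.79 = 0.16218, K2/[H⁺] = 10^-3.20 = 0.00063096
α₁ = 1/(1 + 0.16218 + 0.00063096) = 1/1.1628 = 0.8600; α₂ = α₁·K2/[H⁺] = 0.0005426
α₁ + 2α₂ = 0.8611
CA = 0.8611 × 4.83 = 4.16 mmol/L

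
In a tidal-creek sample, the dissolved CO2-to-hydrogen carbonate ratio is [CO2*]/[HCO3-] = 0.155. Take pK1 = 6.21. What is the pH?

pH = 7.02

From K1 = [H⁺][HCO3-]/[CO2*]:  pH = pK1 − log₁₀([CO2*]/[HCO3-])
log₁₀(0.155) = -0.810
pH = 6.21 − (-0.810) = 7.02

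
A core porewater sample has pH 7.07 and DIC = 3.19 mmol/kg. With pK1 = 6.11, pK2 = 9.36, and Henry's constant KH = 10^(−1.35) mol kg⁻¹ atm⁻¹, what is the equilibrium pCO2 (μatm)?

α₀ = 1 / (1 + K1/[H⁺] + K1K2/[H⁺]²) = 1 / (1 + 10^+0.96 + 10^-1.33)
   = 1 / (1 + 9.1201 + 0.046774) = 1/10.167 = 0.09836
[CO2*] = α₀ × DIC = 0.09836 × 3.19 = 0.3138 mmol/kg
pCO2 = [CO2*]/KH = 3.138×10^-4 / 4.467×10^-2 = 7020 μatm

pCO2 = 7020 μatm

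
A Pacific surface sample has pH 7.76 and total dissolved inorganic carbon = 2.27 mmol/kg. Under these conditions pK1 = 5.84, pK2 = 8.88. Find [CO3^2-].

α₂ = 1 / (1 + [H⁺]/K2 + [H⁺]²/(K1K2)) = 1 / (1 + 10^+1.12 + 10^-0.80)
   = 1 / (1 + 13.183 + 0.15849) = 1/14.341 = 0.06973
[CO3²⁻] = α₂ × DIC = 0.06973 × 2.27 = 0.158 mmol/kg

[CO3²⁻] = 0.158 mmol/kg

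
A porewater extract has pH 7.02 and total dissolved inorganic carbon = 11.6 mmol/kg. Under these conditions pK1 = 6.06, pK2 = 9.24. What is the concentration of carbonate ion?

α₂ = 1 / (1 + [H⁺]/K2 + [H⁺]²/(K1K2)) = 1 / (1 + 10^+2.22 + 10^+1.26)
   = 1 / (1 + 165.96 + 18.197) = 1/185.16 = 0.005401
[CO3²⁻] = α₂ × DIC = 0.005401 × 11.6 = 0.0626 mmol/kg

[CO3²⁻] = 0.0626 mmol/kg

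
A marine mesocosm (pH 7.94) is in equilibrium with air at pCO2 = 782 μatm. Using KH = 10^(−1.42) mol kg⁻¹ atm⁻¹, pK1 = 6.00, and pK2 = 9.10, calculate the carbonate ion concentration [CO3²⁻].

[CO2*] = KH · pCO2 = 10^(−1.42) × 782×10^-6 = 2.973×10^-5 mol/kg
α₀ = 1/(1 + K1/[H⁺] + K1K2/[H⁺]²) = 1/(1 + 10^+1.94 + 10^+0.78) = 0.01062
DIC = [CO2*]/α₀ = 2.973×10^-5 / 0.01062 = 2.798 mmol/kg
[CO3²⁻] = α₂·DIC; α₂ = 0.06402, so [CO3²⁻] = 0.06402 × 2.798 = 0.179 mmol/kg

[CO3²⁻] = 0.179 mmol/kg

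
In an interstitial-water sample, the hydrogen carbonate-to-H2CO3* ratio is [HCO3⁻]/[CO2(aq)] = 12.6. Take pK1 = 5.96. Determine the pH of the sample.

From K1 = [H⁺][HCO3⁻]/[CO2(aq)]:  pH = pK1 + log₁₀([HCO3⁻]/[CO2(aq)])
log₁₀(12.6) = +1.100
pH = 5.96 + (+1.100) = 7.06

pH = 7.06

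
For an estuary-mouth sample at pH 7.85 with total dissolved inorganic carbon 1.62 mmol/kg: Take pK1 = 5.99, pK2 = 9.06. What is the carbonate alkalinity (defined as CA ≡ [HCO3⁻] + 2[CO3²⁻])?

CA = [HCO3⁻] + 2[CO3²⁻] = (α₁ + 2α₂)·DIC
At pH 7.85: [H⁺]/K1 = 10^-1.86 = 0.013804, K2/[H⁺] = 10^-1.21 = 0.061660
α₁ = 1/(1 + 0.013804 + 0.061660) = 1/1.0755 = 0.9298; α₂ = α₁·K2/[H⁺] = 0.05733
α₁ + 2α₂ = 1.0445
CA = 1.0445 × 1.62 = 1.69 mmol/kg

CA = 1.69 mmol/kg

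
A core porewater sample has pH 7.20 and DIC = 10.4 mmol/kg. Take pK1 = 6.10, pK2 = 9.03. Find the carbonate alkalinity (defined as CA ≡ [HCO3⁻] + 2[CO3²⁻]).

CA = 9.79 mmol/kg

CA = [HCO3⁻] + 2[CO3²⁻] = (α₁ + 2α₂)·DIC
At pH 7.20: [H⁺]/K1 = 10^-1.10 = 0.079433, K2/[H⁺] = 10^-1.83 = 0.014791
α₁ = 1/(1 + 0.079433 + 0.014791) = 1/1.0942 = 0.9139; α₂ = α₁·K2/[H⁺] = 0.01352
α₁ + 2α₂ = 0.9409
CA = 0.9409 × 10.4 = 9.79 mmol/kg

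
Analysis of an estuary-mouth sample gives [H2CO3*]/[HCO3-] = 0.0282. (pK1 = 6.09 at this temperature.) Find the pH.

From K1 = [H⁺][HCO3-]/[H2CO3*]:  pH = pK1 − log₁₀([H2CO3*]/[HCO3-])
log₁₀(0.0282) = -1.550
pH = 6.09 − (-1.550) = 7.64

pH = 7.64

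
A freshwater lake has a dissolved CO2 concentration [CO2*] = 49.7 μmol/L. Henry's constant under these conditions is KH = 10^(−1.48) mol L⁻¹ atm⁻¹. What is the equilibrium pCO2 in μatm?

KH = 10^(−1.48) = 3.311×10^-2 mol L⁻¹ atm⁻¹
pCO2 = [CO2*]/KH = 49.7×10^-6 / 3.311×10^-2 = 1.50×10^-3 atm = 1500 μatm

pCO2 = 1500 μatm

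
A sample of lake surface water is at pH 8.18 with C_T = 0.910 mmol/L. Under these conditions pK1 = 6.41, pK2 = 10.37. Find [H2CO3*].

α₀ = 1 / (1 + K1/[H⁺] + K1K2/[H⁺]²) = 1 / (1 + 10^+1.77 + 10^-0.42)
   = 1 / (1 + 58.884 + 0.38019) = 1/60.265 = 0.01659
[CO2*] = α₀ × DIC = 0.01659 × 0.910 = 0.0151 mmol/L = 15.1 μmol/L

[CO2*] = 15.1 μmol/L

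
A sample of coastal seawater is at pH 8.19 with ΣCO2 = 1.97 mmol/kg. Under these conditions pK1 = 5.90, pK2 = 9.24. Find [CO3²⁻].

[CO3²⁻] = 0.160 mmol/kg

α₂ = 1 / (1 + [H⁺]/K2 + [H⁺]²/(K1K2)) = 1 / (1 + 10^+1.05 + 10^-1.24)
   = 1 / (1 + 11.220 + 0.057544) = 1/12.278 = 0.08145
[CO3²⁻] = α₂ × DIC = 0.08145 × 1.97 = 0.160 mmol/kg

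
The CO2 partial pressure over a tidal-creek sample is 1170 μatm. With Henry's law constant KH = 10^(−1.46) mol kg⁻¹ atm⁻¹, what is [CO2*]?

KH = 10^(−1.46) = 3.467×10^-2 mol kg⁻¹ atm⁻¹
[CO2*] = KH · pCO2 = 3.467×10^-2 × 1170×10^-6 atm = 4.06×10^-5 mol/kg

[CO2*] = 40.6 μmol/kg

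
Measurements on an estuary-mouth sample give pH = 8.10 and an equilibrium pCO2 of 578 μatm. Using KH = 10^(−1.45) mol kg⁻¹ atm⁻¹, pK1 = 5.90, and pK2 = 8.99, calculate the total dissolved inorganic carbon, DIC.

DIC = 3.69 mmol/kg

[CO2*] = KH · pCO2 = 10^(−1.45) × 578×10^-6 = 2.051×10^-5 mol/kg
α₀ = 1/(1 + K1/[H⁺] + K1K2/[H⁺]²) = 1/(1 + 10^+2.20 + 10^+1.31) = 0.005558
DIC = [CO2*]/α₀ = 2.051×10^-5 / 0.005558 = 3.69 mmol/kg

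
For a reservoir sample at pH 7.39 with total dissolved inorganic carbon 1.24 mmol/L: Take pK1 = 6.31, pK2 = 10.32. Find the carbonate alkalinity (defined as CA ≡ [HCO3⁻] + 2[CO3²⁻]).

CA = [HCO3⁻] + 2[CO3²⁻] = (α₁ + 2α₂)·DIC
At pH 7.39: [H⁺]/K1 = 10^-1.08 = 0.083176, K2/[H⁺] = 10^-2.93 = 0.0011749
α₁ = 1/(1 + 0.083176 + 0.0011749) = 1/1.0844 = 0.9222; α₂ = α₁·K2/[H⁺] = 0.001084
α₁ + 2α₂ = 0.9244
CA = 0.9244 × 1.24 = 1.15 mmol/L

CA = 1.15 mmol/L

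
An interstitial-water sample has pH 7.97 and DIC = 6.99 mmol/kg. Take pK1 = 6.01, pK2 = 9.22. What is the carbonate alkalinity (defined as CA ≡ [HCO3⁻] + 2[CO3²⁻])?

CA = [HCO3⁻] + 2[CO3²⁻] = (α₁ + 2α₂)·DIC
At pH 7.97: [H⁺]/K1 = 10^-1.96 = 0.010965, K2/[H⁺] = 10^-1.25 = 0.056234
α₁ = 1/(1 + 0.010965 + 0.056234) = 1/1.0672 = 0.9370; α₂ = α₁·K2/[H⁺] = 0.05269
α₁ + 2α₂ = 1.0424
CA = 1.0424 × 6.99 = 7.29 mmol/kg

CA = 7.29 mmol/kg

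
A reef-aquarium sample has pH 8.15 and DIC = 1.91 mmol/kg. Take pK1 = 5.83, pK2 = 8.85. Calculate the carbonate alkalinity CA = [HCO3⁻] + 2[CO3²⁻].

CA = [HCO3⁻] + 2[CO3²⁻] = (α₁ + 2α₂)·DIC
At pH 8.15: [H⁺]/K1 = 10^-2.32 = 0.0047863, K2/[H⁺] = 10^-0.70 = 0.19953
α₁ = 1/(1 + 0.0047863 + 0.19953) = 1/1.2043 = 0.8303; α₂ = α₁·K2/[H⁺] = 0.1657
α₁ + 2α₂ = 1.1617
CA = 1.1617 × 1.91 = 2.22 mmol/kg

CA = 2.22 mmol/kg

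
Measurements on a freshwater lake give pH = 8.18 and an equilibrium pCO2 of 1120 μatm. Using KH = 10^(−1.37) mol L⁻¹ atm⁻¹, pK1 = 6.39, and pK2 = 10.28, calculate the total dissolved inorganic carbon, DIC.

DIC = 3.02 mmol/L

[CO2*] = KH · pCO2 = 10^(−1.37) × 1120×10^-6 = 4.778×10^-5 mol/L
α₀ = 1/(1 + K1/[H⁺] + K1K2/[H⁺]²) = 1/(1 + 10^+1.79 + 10^-0.31) = 0.01584
DIC = [CO2*]/α₀ = 4.778×10^-5 / 0.01584 = 3.02 mmol/L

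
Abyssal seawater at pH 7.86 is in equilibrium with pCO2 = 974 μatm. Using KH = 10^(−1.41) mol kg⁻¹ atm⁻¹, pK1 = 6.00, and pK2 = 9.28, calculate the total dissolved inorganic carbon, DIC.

DIC = 2.89 mmol/kg

[CO2*] = KH · pCO2 = 10^(−1.41) × 974×10^-6 = 3.789×10^-5 mol/kg
α₀ = 1/(1 + K1/[H⁺] + K1K2/[H⁺]²) = 1/(1 + 10^+1.86 + 10^+0.44) = 0.01312
DIC = [CO2*]/α₀ = 3.789×10^-5 / 0.01312 = 2.89 mmol/kg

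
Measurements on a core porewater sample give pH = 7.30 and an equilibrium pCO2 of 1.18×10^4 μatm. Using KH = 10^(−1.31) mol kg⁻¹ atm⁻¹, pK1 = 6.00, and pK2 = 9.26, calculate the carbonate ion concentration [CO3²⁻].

[CO3²⁻] = 0.126 mmol/kg

[CO2*] = KH · pCO2 = 10^(−1.31) × 1.18×10^4×10^-6 = 5.779×10^-4 mol/kg
α₀ = 1/(1 + K1/[H⁺] + K1K2/[H⁺]²) = 1/(1 + 10^+1.30 + 10^-0.66) = 0.04723
DIC = [CO2*]/α₀ = 5.779×10^-4 / 0.04723 = 12.24 mmol/kg
[CO3²⁻] = α₂·DIC; α₂ = 0.01033, so [CO3²⁻] = 0.01033 × 12.24 = 0.126 mmol/kg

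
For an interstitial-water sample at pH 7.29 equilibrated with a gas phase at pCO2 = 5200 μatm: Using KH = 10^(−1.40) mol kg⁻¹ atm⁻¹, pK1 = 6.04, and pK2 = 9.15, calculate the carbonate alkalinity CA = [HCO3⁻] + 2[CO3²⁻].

[CO2*] = KH · pCO2 = 10^(−1.40) × 5200×10^-6 = 2.070×10^-4 mol/kg
α₀ = 1/(1 + K1/[H⁺] + K1K2/[H⁺]²) = 1/(1 + 10^+1.25 + 10^-0.61) = 0.05255
DIC = [CO2*]/α₀ = 2.070×10^-4 / 0.05255 = 3.939 mmol/kg
CA = (α₁ + 2α₂)·DIC = (0.9345 + 2×0.01290) × 3.939 = 3.78 mmol/kg

CA = 3.78 mmol/kg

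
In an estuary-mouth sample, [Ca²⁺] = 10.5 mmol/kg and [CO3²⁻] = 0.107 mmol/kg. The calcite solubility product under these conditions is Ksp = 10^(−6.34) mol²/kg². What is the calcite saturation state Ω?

Ω = 2.46

Ksp = 10^(−6.34) = 4.571×10^-7
Ω = [Ca²⁺][CO3²⁻]/Ksp = (10.5×10^-3)(0.107×10^-3) / 4.571×10^-7 = 2.46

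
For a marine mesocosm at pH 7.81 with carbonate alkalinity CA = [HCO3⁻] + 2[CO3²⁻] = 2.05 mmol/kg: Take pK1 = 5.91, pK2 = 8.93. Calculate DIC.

CA = [HCO3⁻] + 2[CO3²⁻] = (α₁ + 2α₂)·DIC
At pH 7.81: [H⁺]/K1 = 10^-1.90 = 0.012589, K2/[H⁺] = 10^-1.12 = 0.075858
α₁ = 1/(1 + 0.012589 + 0.075858) = 1/1.0884 = 0.9187; α₂ = α₁·K2/[H⁺] = 0.06969
α₁ + 2α₂ = 1.0581
DIC = CA / (α₁ + 2α₂) = 2.05 / 1.0581 = 1.94 mmol/kg

DIC = 1.94 mmol/kg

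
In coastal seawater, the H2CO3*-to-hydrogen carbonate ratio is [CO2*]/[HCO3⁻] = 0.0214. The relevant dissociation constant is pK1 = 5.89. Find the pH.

From K1 = [H⁺][HCO3⁻]/[CO2*]:  pH = pK1 − log₁₀([CO2*]/[HCO3⁻])
log₁₀(0.0214) = -1.670
pH = 5.89 − (-1.670) = 7.56

pH = 7.56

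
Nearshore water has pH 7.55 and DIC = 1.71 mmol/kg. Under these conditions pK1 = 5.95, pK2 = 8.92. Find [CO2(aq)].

[CO2*] = 0.0402 mmol/kg

α₀ = 1 / (1 + K1/[H⁺] + K1K2/[H⁺]²) = 1 / (1 + 10^+1.60 + 10^+0.23)
   = 1 / (1 + 39.811 + 1.6982) = 1/42.509 = 0.02352
[CO2*] = α₀ × DIC = 0.02352 × 1.71 = 0.0402 mmol/kg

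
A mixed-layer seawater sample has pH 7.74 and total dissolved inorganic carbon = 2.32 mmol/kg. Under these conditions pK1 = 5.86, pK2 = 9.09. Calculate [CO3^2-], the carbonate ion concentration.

[CO3²⁻] = 0.0980 mmol/kg

α₂ = 1 / (1 + [H⁺]/K2 + [H⁺]²/(K1K2)) = 1 / (1 + 10^+1.35 + 10^-0.53)
   = 1 / (1 + 22.387 + 0.29512) = 1/23.682 = 0.04223
[CO3²⁻] = α₂ × DIC = 0.04223 × 2.32 = 0.0980 mmol/kg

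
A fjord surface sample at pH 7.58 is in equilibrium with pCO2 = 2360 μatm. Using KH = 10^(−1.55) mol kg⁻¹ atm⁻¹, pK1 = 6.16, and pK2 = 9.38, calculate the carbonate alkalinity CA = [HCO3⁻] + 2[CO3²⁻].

[CO2*] = KH · pCO2 = 10^(−1.55) × 2360×10^-6 = 6.651×10^-5 mol/kg
α₀ = 1/(1 + K1/[H⁺] + K1K2/[H⁺]²) = 1/(1 + 10^+1.42 + 10^-0.38) = 0.03608
DIC = [CO2*]/α₀ = 6.651×10^-5 / 0.03608 = 1.844 mmol/kg
CA = (α₁ + 2α₂)·DIC = (0.9489 + 2×0.01504) × 1.844 = 1.80 mmol/kg

CA = 1.80 mmol/kg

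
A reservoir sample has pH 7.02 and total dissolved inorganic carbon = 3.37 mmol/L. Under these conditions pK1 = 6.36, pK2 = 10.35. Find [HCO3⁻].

α₁ = 1 / (1 + [H⁺]/K1 + K2/[H⁺]) = 1 / (1 + 10^-0.66 + 10^-3.33)
   = 1 / (1 + 0.21878 + 0.00046774) = 1/1.2192 = 0.8202
[HCO3⁻] = α₁ × DIC = 0.8202 × 3.37 = 2.76 mmol/L

[HCO3⁻] = 2.76 mmol/L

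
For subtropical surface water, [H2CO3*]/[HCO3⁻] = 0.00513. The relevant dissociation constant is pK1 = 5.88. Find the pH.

From K1 = [H⁺][HCO3⁻]/[H2CO3*]:  pH = pK1 − log₁₀([H2CO3*]/[HCO3⁻])
log₁₀(0.00513) = -2.290
pH = 5.88 − (-2.290) = 8.17

pH = 8.17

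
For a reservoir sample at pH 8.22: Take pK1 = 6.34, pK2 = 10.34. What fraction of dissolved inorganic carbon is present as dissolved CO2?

α₀ = 0.0129

α₀ = 1 / (1 + K1/[H⁺] + K1K2/[H⁺]²) = 1 / (1 + 10^+1.88 + 10^-0.24)
   = 1 / (1 + 75.858 + 0.57544) = 1/77.433 = 0.01291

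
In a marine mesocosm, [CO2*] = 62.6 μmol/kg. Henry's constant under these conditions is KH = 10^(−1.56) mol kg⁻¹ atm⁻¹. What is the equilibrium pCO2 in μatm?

KH = 10^(−1.56) = 2.754×10^-2 mol kg⁻¹ atm⁻¹
pCO2 = [CO2*]/KH = 62.6×10^-6 / 2.754×10^-2 = 2.27×10^-3 atm = 2270 μatm

pCO2 = 2270 μatm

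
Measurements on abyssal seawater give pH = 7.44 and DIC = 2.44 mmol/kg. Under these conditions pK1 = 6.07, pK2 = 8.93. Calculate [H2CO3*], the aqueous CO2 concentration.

[CO2*] = 0.0968 mmol/kg

α₀ = 1 / (1 + K1/[H⁺] + K1K2/[H⁺]²) = 1 / (1 + 10^+1.37 + 10^-0.12)
   = 1 / (1 + 23.442 + 0.75858) = 1/25.201 = 0.03968
[CO2*] = α₀ × DIC = 0.03968 × 2.44 = 0.0968 mmol/kg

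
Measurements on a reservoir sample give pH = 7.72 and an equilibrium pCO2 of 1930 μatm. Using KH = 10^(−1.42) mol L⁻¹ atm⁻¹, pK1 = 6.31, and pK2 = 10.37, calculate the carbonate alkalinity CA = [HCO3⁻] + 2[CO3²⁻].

[CO2*] = KH · pCO2 = 10^(−1.42) × 1930×10^-6 = 7.338×10^-5 mol/L
α₀ = 1/(1 + K1/[H⁺] + K1K2/[H⁺]²) = 1/(1 + 10^+1.41 + 10^-1.24) = 0.03737
DIC = [CO2*]/α₀ = 7.338×10^-5 / 0.03737 = 1.964 mmol/L
CA = (α₁ + 2α₂)·DIC = (0.9605 + 2×0.002150) × 1.964 = 1.89 mmol/L

CA = 1.89 mmol/L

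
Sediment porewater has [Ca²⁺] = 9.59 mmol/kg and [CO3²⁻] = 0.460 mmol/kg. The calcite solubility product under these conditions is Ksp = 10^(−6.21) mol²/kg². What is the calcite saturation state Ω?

Ksp = 10^(−6.21) = 6.166×10^-7
Ω = [Ca²⁺][CO3²⁻]/Ksp = (9.59×10^-3)(0.460×10^-3) / 6.166×10^-7 = 7.15

Ω = 7.15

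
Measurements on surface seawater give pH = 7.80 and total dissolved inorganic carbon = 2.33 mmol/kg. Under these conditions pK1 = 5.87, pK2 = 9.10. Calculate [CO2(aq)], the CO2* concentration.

α₀ = 1 / (1 + K1/[H⁺] + K1K2/[H⁺]²) = 1 / (1 + 10^+1.93 + 10^+0.63)
   = 1 / (1 + 85.114 + 4.2658) = 1/90.380 = 0.01106
[CO2*] = α₀ × DIC = 0.01106 × 2.33 = 0.0258 mmol/kg

[CO2*] = 0.0258 mmol/kg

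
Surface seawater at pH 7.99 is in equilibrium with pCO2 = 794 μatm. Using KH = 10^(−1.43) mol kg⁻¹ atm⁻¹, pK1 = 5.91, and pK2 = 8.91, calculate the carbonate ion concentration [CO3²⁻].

[CO2*] = KH · pCO2 = 10^(−1.43) × 794×10^-6 = 2.950×10^-5 mol/kg
α₀ = 1/(1 + K1/[H⁺] + K1K2/[H⁺]²) = 1/(1 + 10^+2.08 + 10^+1.16) = 0.007370
DIC = [CO2*]/α₀ = 2.950×10^-5 / 0.007370 = 4.003 mmol/kg
[CO3²⁻] = α₂·DIC; α₂ = 0.1065, so [CO3²⁻] = 0.1065 × 4.003 = 0.426 mmol/kg

[CO3²⁻] = 0.426 mmol/kg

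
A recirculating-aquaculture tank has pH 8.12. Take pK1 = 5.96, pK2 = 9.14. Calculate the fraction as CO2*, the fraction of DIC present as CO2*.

α₀ = 0.00628

α₀ = 1 / (1 + K1/[H⁺] + K1K2/[H⁺]²) = 1 / (1 + 10^+2.16 + 10^+1.14)
   = 1 / (1 + 144.54 + 13.804) = 1/159.35 = 0.006276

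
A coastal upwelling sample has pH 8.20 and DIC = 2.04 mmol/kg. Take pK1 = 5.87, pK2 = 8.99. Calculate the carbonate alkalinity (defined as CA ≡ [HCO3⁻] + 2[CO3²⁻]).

CA = 2.32 mmol/kg

CA = [HCO3⁻] + 2[CO3²⁻] = (α₁ + 2α₂)·DIC
At pH 8.20: [H⁺]/K1 = 10^-2.33 = 0.0046774, K2/[H⁺] = 10^-0.79 = 0.16218
α₁ = 1/(1 + 0.0046774 + 0.16218) = 1/1.1669 = 0.8570; α₂ = α₁·K2/[H⁺] = 0.1390
α₁ + 2α₂ = 1.1350
CA = 1.1350 × 2.04 = 2.32 mmol/kg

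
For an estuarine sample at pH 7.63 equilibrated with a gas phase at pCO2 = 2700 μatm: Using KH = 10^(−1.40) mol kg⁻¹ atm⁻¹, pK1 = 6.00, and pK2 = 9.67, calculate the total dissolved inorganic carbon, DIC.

[CO2*] = KH · pCO2 = 10^(−1.40) × 2700×10^-6 = 1.075×10^-4 mol/kg
α₀ = 1/(1 + K1/[H⁺] + K1K2/[H⁺]²) = 1/(1 + 10^+1.63 + 10^-0.41) = 0.02270
DIC = [CO2*]/α₀ = 1.075×10^-4 / 0.02270 = 4.73 mmol/kg

DIC = 4.73 mmol/kg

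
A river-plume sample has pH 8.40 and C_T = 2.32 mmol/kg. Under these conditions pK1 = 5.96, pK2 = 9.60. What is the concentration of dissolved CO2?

[CO2*] = 7.90 μmol/kg

α₀ = 1 / (1 + K1/[H⁺] + K1K2/[H⁺]²) = 1 / (1 + 10^+2.44 + 10^+1.24)
   = 1 / (1 + 275.42 + 17.378) = 1/293.80 = 0.003404
[CO2*] = α₀ × DIC = 0.003404 × 2.32 = 0.00790 mmol/kg = 7.90 μmol/kg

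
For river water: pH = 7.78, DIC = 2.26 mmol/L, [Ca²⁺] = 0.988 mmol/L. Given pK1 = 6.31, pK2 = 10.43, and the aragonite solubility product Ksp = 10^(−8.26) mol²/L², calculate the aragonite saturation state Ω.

Ω = 0.878

α₂ = 1 / (1 + [H⁺]/K2 + [H⁺]²/(K1K2)) = 1 / (1 + 10^+2.65 + 10^+1.18)
   = 1 / (1 + 446.68 + 15.136) = 1/462.82 = 0.002161
[CO3²⁻] = α₂ × DIC = 0.002161 × 2.26 = 0.004883 mmol/L = 4.883 μmol/L
Ksp = 10^(−8.26) = 5.495×10^-9
Ω = [Ca²⁺][CO3²⁻]/Ksp = (0.988×10^-3)(4.883×10^-6) / 5.495×10^-9 = 0.878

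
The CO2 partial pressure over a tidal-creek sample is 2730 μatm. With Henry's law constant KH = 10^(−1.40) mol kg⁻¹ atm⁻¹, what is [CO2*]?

KH = 10^(−1.40) = 3.981×10^-2 mol kg⁻¹ atm⁻¹
[CO2*] = KH · pCO2 = 3.981×10^-2 × 2730×10^-6 atm = 1.09×10^-4 mol/kg

[CO2*] = 109 μmol/kg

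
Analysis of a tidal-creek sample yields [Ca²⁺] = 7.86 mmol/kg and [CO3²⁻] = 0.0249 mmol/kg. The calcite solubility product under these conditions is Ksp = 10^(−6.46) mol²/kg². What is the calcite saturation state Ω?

Ω = 0.564

Ksp = 10^(−6.46) = 3.467×10^-7
Ω = [Ca²⁺][CO3²⁻]/Ksp = (7.86×10^-3)(0.0249×10^-3) / 3.467×10^-7 = 0.564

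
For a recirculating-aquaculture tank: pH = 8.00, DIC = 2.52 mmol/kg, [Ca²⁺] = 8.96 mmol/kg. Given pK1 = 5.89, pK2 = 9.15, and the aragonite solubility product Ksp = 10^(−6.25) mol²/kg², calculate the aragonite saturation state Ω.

α₂ = 1 / (1 + [H⁺]/K2 + [H⁺]²/(K1K2)) = 1 / (1 + 10^+1.15 + 10^-0.96)
   = 1 / (1 + 14.125 + 0.10965) = 1/15.235 = 0.06564
[CO3²⁻] = α₂ × DIC = 0.06564 × 2.52 = 0.1654 mmol/kg
Ksp = 10^(−6.25) = 5.623×10^-7
Ω = [Ca²⁺][CO3²⁻]/Ksp = (8.96×10^-3)(1.654×10^-4) / 5.623×10^-7 = 2.64

Ω = 2.64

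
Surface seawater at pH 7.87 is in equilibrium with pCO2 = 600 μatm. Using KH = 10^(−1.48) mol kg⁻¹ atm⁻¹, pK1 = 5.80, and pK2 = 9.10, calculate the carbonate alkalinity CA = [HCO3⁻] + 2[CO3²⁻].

CA = 2.61 mmol/kg

[CO2*] = KH · pCO2 = 10^(−1.48) × 600×10^-6 = 1.987×10^-5 mol/kg
α₀ = 1/(1 + K1/[H⁺] + K1K2/[H⁺]²) = 1/(1 + 10^+2.07 + 10^+0.84) = 0.007974
DIC = [CO2*]/α₀ = 1.987×10^-5 / 0.007974 = 2.492 mmol/kg
CA = (α₁ + 2α₂)·DIC = (0.9369 + 2×0.05517) × 2.492 = 2.61 mmol/kg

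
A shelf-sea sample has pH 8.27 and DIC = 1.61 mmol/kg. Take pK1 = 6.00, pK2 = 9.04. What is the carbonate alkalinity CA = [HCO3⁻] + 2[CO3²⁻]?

CA = [HCO3⁻] + 2[CO3²⁻] = (α₁ + 2α₂)·DIC
At pH 8.27: [H⁺]/K1 = 10^-2.27 = 0.0053703, K2/[H⁺] = 10^-0.77 = 0.16982
α₁ = 1/(1 + 0.0053703 + 0.16982) = 1/1.1752 = 0.8509; α₂ = α₁·K2/[H⁺] = 0.1445
α₁ + 2α₂ = 1.1399
CA = 1.1399 × 1.61 = 1.84 mmol/kg

CA = 1.84 mmol/kg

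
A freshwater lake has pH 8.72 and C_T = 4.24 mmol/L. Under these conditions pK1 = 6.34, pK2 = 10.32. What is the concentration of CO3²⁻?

[CO3²⁻] = 0.103 mmol/L

α₂ = 1 / (1 + [H⁺]/K2 + [H⁺]²/(K1K2)) = 1 / (1 + 10^+1.60 + 10^-0.78)
   = 1 / (1 + 39.811 + 0.16596) = 1/40.977 = 0.02440
[CO3²⁻] = α₂ × DIC = 0.02440 × 4.24 = 0.103 mmol/L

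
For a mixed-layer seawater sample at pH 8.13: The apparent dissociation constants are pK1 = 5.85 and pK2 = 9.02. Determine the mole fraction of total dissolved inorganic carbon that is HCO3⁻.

α₁ = 1 / (1 + [H⁺]/K1 + K2/[H⁺]) = 1 / (1 + 10^-2.28 + 10^-0.89)
   = 1 / (1 + 0.0052481 + 0.12882) = 1/1.1341 = 0.8818

α₁ = 0.882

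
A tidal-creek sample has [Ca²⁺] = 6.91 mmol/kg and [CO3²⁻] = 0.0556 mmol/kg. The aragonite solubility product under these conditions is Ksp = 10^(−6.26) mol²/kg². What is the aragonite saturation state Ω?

Ω = 0.699

Ksp = 10^(−6.26) = 5.495×10^-7
Ω = [Ca²⁺][CO3²⁻]/Ksp = (6.91×10^-3)(0.0556×10^-3) / 5.495×10^-7 = 0.699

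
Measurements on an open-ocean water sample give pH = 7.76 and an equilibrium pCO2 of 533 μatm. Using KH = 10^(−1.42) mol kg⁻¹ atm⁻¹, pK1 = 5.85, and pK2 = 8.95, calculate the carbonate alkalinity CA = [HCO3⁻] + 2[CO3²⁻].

CA = 1.86 mmol/kg

[CO2*] = KH · pCO2 = 10^(−1.42) × 533×10^-6 = 2.026×10^-5 mol/kg
α₀ = 1/(1 + K1/[H⁺] + K1K2/[H⁺]²) = 1/(1 + 10^+1.91 + 10^+0.72) = 0.01142
DIC = [CO2*]/α₀ = 2.026×10^-5 / 0.01142 = 1.774 mmol/kg
CA = (α₁ + 2α₂)·DIC = (0.9286 + 2×0.05996) × 1.774 = 1.86 mmol/kg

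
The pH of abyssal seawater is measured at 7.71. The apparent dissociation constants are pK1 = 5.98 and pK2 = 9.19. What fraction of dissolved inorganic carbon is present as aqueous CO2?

α₀ = 0.0177

α₀ = 1 / (1 + K1/[H⁺] + K1K2/[H⁺]²) = 1 / (1 + 10^+1.73 + 10^+0.25)
   = 1 / (1 + 53.703 + 1.7783) = 1/56.481 = 0.01770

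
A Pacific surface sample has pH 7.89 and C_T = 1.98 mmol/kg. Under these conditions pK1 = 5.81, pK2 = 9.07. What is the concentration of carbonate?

[CO3²⁻] = 0.122 mmol/kg

α₂ = 1 / (1 + [H⁺]/K2 + [H⁺]²/(K1K2)) = 1 / (1 + 10^+1.18 + 10^-0.90)
   = 1 / (1 + 15.136 + 0.12589) = 1/16.262 = 0.06149
[CO3²⁻] = α₂ × DIC = 0.06149 × 1.98 = 0.122 mmol/kg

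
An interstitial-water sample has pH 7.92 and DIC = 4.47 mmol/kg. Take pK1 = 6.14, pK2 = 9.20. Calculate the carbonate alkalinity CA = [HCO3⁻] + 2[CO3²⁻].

CA = [HCO3⁻] + 2[CO3²⁻] = (α₁ + 2α₂)·DIC
At pH 7.92: [H⁺]/K1 = 10^-1.78 = 0.016596, K2/[H⁺] = 10^-1.28 = 0.052481
α₁ = 1/(1 + 0.016596 + 0.052481) = 1/1.0691 = 0.9354; α₂ = α₁·K2/[H⁺] = 0.04909
α₁ + 2α₂ = 1.0336
CA = 1.0336 × 4.47 = 4.62 mmol/kg

CA = 4.62 mmol/kg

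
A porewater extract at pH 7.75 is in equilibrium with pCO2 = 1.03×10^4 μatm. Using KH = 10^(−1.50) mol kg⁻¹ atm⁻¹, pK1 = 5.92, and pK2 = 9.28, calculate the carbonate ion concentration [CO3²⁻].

[CO2*] = KH · pCO2 = 10^(−1.50) × 1.03×10^4×10^-6 = 3.257×10^-4 mol/kg
α₀ = 1/(1 + K1/[H⁺] + K1K2/[H⁺]²) = 1/(1 + 10^+1.83 + 10^+0.30) = 0.01416
DIC = [CO2*]/α₀ = 3.257×10^-4 / 0.01416 = 23.00 mmol/kg
[CO3²⁻] = α₂·DIC; α₂ = 0.02826, so [CO3²⁻] = 0.02826 × 23.00 = 0.650 mmol/kg

[CO3²⁻] = 0.650 mmol/kg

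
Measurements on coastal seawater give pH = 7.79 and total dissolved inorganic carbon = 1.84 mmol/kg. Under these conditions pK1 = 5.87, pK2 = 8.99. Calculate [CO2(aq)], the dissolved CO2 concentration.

α₀ = 1 / (1 + K1/[H⁺] + K1K2/[H⁺]²) = 1 / (1 + 10^+1.92 + 10^+0.72)
   = 1 / (1 + 83.176 + 5.2481) = 1/89.424 = 0.01118
[CO2*] = α₀ × DIC = 0.01118 × 1.84 = 0.0206 mmol/kg

[CO2*] = 0.0206 mmol/kg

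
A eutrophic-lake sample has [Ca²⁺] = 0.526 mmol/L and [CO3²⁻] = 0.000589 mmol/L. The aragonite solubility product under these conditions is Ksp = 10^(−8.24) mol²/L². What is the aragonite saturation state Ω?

Ω = 0.0538

Ksp = 10^(−8.24) = 5.754×10^-9
Ω = [Ca²⁺][CO3²⁻]/Ksp = (0.526×10^-3)(0.000589×10^-3) / 5.754×10^-9 = 0.0538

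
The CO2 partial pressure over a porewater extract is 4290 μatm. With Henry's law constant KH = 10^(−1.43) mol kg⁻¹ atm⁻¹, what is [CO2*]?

[CO2*] = 159 μmol/kg

KH = 10^(−1.43) = 3.715×10^-2 mol kg⁻¹ atm⁻¹
[CO2*] = KH · pCO2 = 3.715×10^-2 × 4290×10^-6 atm = 1.59×10^-4 mol/kg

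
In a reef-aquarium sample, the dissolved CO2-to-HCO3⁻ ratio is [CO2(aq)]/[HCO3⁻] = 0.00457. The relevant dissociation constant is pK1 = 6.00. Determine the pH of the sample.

pH = 8.34

From K1 = [H⁺][HCO3⁻]/[CO2(aq)]:  pH = pK1 − log₁₀([CO2(aq)]/[HCO3⁻])
log₁₀(0.00457) = -2.340
pH = 6.00 − (-2.340) = 8.34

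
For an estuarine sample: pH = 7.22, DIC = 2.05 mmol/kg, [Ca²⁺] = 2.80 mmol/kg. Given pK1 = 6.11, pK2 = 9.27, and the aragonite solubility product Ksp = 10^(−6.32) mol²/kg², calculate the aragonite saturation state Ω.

Ω = 0.0984

α₂ = 1 / (1 + [H⁺]/K2 + [H⁺]²/(K1K2)) = 1 / (1 + 10^+2.05 + 10^+0.94)
   = 1 / (1 + 112.20 + 8.7096) = 1/121.91 = 0.008203
[CO3²⁻] = α₂ × DIC = 0.008203 × 2.05 = 0.01682 mmol/kg = 16.82 μmol/kg
Ksp = 10^(−6.32) = 4.786×10^-7
Ω = [Ca²⁺][CO3²⁻]/Ksp = (2.80×10^-3)(1.682×10^-5) / 4.786×10^-7 = 0.0984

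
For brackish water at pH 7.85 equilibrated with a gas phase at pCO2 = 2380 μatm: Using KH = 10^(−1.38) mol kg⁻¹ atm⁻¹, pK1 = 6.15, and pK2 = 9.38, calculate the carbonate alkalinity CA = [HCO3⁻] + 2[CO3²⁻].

[CO2*] = KH · pCO2 = 10^(−1.38) × 2380×10^-6 = 9.921×10^-5 mol/kg
α₀ = 1/(1 + K1/[H⁺] + K1K2/[H⁺]²) = 1/(1 + 10^+1.70 + 10^+0.17) = 0.01901
DIC = [CO2*]/α₀ = 9.921×10^-5 / 0.01901 = 5.218 mmol/kg
CA = (α₁ + 2α₂)·DIC = (0.9529 + 2×0.02812) × 5.218 = 5.27 mmol/kg

CA = 5.27 mmol/kg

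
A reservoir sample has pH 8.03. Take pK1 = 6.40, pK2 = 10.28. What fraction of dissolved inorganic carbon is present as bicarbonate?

α₁ = 0.972

α₁ = 1 / (1 + [H⁺]/K1 + K2/[H⁺]) = 1 / (1 + 10^-1.63 + 10^-2.25)
   = 1 / (1 + 0.023442 + 0.0056234) = 1/1.0291 = 0.9718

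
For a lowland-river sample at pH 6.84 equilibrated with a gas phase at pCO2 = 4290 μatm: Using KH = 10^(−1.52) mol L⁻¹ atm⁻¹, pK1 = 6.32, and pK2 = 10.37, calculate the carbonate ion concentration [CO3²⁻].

[CO2*] = KH · pCO2 = 10^(−1.52) × 4290×10^-6 = 1.296×10^-4 mol/L
α₀ = 1/(1 + K1/[H⁺] + K1K2/[H⁺]²) = 1/(1 + 10^+0.52 + 10^-3.01) = 0.2319
DIC = [CO2*]/α₀ = 1.296×10^-4 / 0.2319 = 0.5587 mmol/L
[CO3²⁻] = α₂·DIC; α₂ = 0.0002266, so [CO3²⁻] = 0.0002266 × 0.5587 = 0.000127 mmol/L = 0.127 μmol/L

[CO3²⁻] = 0.127 μmol/L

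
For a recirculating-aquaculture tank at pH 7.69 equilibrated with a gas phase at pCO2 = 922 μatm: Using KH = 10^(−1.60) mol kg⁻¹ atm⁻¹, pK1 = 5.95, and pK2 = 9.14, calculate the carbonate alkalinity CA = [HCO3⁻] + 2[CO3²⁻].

CA = 1.36 mmol/kg

[CO2*] = KH · pCO2 = 10^(−1.60) × 922×10^-6 = 2.316×10^-5 mol/kg
α₀ = 1/(1 + K1/[H⁺] + K1K2/[H⁺]²) = 1/(1 + 10^+1.74 + 10^+0.29) = 0.01727
DIC = [CO2*]/α₀ = 2.316×10^-5 / 0.01727 = 1.341 mmol/kg
CA = (α₁ + 2α₂)·DIC = (0.9491 + 2×0.03367) × 1.341 = 1.36 mmol/kg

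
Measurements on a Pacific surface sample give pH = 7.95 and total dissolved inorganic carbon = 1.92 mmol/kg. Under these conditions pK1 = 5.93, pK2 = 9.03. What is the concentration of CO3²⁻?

[CO3²⁻] = 0.146 mmol/kg

α₂ = 1 / (1 + [H⁺]/K2 + [H⁺]²/(K1K2)) = 1 / (1 + 10^+1.08 + 10^-0.94)
   = 1 / (1 + 12.023 + 0.11482) = 1/13.137 = 0.07612
[CO3²⁻] = α₂ × DIC = 0.07612 × 1.92 = 0.146 mmol/kg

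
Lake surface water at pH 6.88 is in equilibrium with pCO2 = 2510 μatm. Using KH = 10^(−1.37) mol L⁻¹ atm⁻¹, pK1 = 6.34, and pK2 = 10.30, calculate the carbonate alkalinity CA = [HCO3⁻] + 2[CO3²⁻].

[CO2*] = KH · pCO2 = 10^(−1.37) × 2510×10^-6 = 1.071×10^-4 mol/L
α₀ = 1/(1 + K1/[H⁺] + K1K2/[H⁺]²) = 1/(1 + 10^+0.54 + 10^-2.88) = 0.2238
DIC = [CO2*]/α₀ = 1.071×10^-4 / 0.2238 = 0.4785 mmol/L
CA = (α₁ + 2α₂)·DIC = (0.7759 + 2×0.0002950) × 0.4785 = 0.372 mmol/L

CA = 0.372 mmol/L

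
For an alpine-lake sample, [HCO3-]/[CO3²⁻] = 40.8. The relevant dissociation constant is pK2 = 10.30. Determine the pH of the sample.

pH = 8.69

From K2 = [H⁺][CO3²⁻]/[HCO3-]:  pH = pK2 − log₁₀([HCO3-]/[CO3²⁻])
log₁₀(40.8) = +1.611
pH = 10.30 − (+1.611) = 8.69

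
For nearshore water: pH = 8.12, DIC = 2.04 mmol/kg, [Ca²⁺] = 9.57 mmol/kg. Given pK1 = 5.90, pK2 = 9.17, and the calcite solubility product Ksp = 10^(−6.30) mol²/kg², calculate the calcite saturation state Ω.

α₂ = 1 / (1 + [H⁺]/K2 + [H⁺]²/(K1K2)) = 1 / (1 + 10^+1.05 + 10^-1.17)
   = 1 / (1 + 11.220 + 0.067608) = 1/12.288 = 0.08138
[CO3²⁻] = α₂ × DIC = 0.08138 × 2.04 = 0.1660 mmol/kg
Ksp = 10^(−6.30) = 5.012×10^-7
Ω = [Ca²⁺][CO3²⁻]/Ksp = (9.57×10^-3)(1.660×10^-4) / 5.012×10^-7 = 3.17

Ω = 3.17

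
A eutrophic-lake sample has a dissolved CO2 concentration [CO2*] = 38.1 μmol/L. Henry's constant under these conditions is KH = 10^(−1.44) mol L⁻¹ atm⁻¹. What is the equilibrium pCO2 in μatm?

KH = 10^(−1.44) = 3.631×10^-2 mol L⁻¹ atm⁻¹
pCO2 = [CO2*]/KH = 38.1×10^-6 / 3.631×10^-2 = 1.05×10^-3 atm = 1050 μatm

pCO2 = 1050 μatm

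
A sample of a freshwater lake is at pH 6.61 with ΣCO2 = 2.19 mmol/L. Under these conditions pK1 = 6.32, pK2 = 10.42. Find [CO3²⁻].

α₂ = 1 / (1 + [H⁺]/K2 + [H⁺]²/(K1K2)) = 1 / (1 + 10^+3.81 + 10^+3.52)
   = 1 / (1 + 6456.5 + 3311.3) = 1/9768.9 = 0.0001024
[CO3²⁻] = α₂ × DIC = 0.0001024 × 2.19 = 0.000224 mmol/L = 0.224 μmol/L

[CO3²⁻] = 0.224 μmol/L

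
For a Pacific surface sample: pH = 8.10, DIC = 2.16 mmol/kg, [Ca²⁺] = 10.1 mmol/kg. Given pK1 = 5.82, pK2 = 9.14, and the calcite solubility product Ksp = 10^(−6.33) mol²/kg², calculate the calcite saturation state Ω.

α₂ = 1 / (1 + [H⁺]/K2 + [H⁺]²/(K1K2)) = 1 / (1 + 10^+1.04 + 10^-1.24)
   = 1 / (1 + 10.965 + 0.057544) = 1/12.022 = 0.08318
[CO3²⁻] = α₂ × DIC = 0.08318 × 2.16 = 0.1797 mmol/kg
Ksp = 10^(−6.33) = 4.677×10^-7
Ω = [Ca²⁺][CO3²⁻]/Ksp = (10.1×10^-3)(1.797×10^-4) / 4.677×10^-7 = 3.88

Ω = 3.88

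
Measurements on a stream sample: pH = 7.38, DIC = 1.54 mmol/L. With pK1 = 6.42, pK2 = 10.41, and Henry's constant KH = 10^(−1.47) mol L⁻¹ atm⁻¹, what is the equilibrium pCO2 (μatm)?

pCO2 = 4490 μatm

α₀ = 1 / (1 + K1/[H⁺] + K1K2/[H⁺]²) = 1 / (1 + 10^+0.96 + 10^-2.07)
   = 1 / (1 + 9.1201 + 0.0085114) = 1/10.129 = 0.09873
[CO2*] = α₀ × DIC = 0.09873 × 1.54 = 0.1520 mmol/L
pCO2 = [CO2*]/KH = 1.520×10^-4 / 3.388×10^-2 = 4490 μatm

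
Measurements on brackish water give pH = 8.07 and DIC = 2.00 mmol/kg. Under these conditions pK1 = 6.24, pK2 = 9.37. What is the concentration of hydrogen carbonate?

[HCO3⁻] = 1.88 mmol/kg

α₁ = 1 / (1 + [H⁺]/K1 + K2/[H⁺]) = 1 / (1 + 10^-1.83 + 10^-1.30)
   = 1 / (1 + 0.014791 + 0.050119) = 1/1.0649 = 0.9390
[HCO3⁻] = α₁ × DIC = 0.9390 × 2.00 = 1.88 mmol/kg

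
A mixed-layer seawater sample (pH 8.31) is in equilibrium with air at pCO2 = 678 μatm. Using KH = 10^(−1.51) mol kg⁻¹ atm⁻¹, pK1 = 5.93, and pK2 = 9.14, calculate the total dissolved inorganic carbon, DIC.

[CO2*] = KH · pCO2 = 10^(−1.51) × 678×10^-6 = 2.095×10^-5 mol/kg
α₀ = 1/(1 + K1/[H⁺] + K1K2/[H⁺]²) = 1/(1 + 10^+2.38 + 10^+1.55) = 0.003618
DIC = [CO2*]/α₀ = 2.095×10^-5 / 0.003618 = 5.79 mmol/kg

DIC = 5.79 mmol/kg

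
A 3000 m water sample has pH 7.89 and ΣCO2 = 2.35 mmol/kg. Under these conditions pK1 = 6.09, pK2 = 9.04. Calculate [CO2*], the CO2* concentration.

[CO2*] = 0.0343 mmol/kg

α₀ = 1 / (1 + K1/[H⁺] + K1K2/[H⁺]²) = 1 / (1 + 10^+1.80 + 10^+0.65)
   = 1 / (1 + 63.096 + 4.4668) = 1/68.563 = 0.01459
[CO2*] = α₀ × DIC = 0.01459 × 2.35 = 0.0343 mmol/kg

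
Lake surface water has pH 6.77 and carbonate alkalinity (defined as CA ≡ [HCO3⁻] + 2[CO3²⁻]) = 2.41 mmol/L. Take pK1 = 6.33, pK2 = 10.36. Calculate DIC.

CA = [HCO3⁻] + 2[CO3²⁻] = (α₁ + 2α₂)·DIC
At pH 6.77: [H⁺]/K1 = 10^-0.44 = 0.36308, K2/[H⁺] = 10^-3.59 = 0.00025704
α₁ = 1/(1 + 0.36308 + 0.00025704) = 1/1.3633 = 0.7335; α₂ = α₁·K2/[H⁺] = 0.0001885
α₁ + 2α₂ = 0.7339
DIC = CA / (α₁ + 2α₂) = 2.41 / 0.7339 = 3.28 mmol/L

DIC = 3.28 mmol/L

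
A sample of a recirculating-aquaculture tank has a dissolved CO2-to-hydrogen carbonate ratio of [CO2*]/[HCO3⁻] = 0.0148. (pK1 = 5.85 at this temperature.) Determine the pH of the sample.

pH = 7.68

From K1 = [H⁺][HCO3⁻]/[CO2*]:  pH = pK1 − log₁₀([CO2*]/[HCO3⁻])
log₁₀(0.0148) = -1.830
pH = 5.85 − (-1.830) = 7.68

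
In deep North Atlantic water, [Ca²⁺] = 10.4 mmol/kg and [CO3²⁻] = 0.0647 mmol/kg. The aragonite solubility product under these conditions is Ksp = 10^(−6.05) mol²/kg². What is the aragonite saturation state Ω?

Ω = 0.755

Ksp = 10^(−6.05) = 8.913×10^-7
Ω = [Ca²⁺][CO3²⁻]/Ksp = (10.4×10^-3)(0.0647×10^-3) / 8.913×10^-7 = 0.755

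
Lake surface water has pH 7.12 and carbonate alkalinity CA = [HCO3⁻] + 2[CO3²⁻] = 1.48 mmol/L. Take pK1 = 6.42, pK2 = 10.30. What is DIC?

DIC = 1.77 mmol/L

CA = [HCO3⁻] + 2[CO3²⁻] = (α₁ + 2α₂)·DIC
At pH 7.12: [H⁺]/K1 = 10^-0.70 = 0.19953, K2/[H⁺] = 10^-3.18 = 0.00066069
α₁ = 1/(1 + 0.19953 + 0.00066069) = 1/1.2002 = 0.8332; α₂ = α₁·K2/[H⁺] = 0.0005505
α₁ + 2α₂ = 0.8343
DIC = CA / (α₁ + 2α₂) = 1.48 / 0.8343 = 1.77 mmol/L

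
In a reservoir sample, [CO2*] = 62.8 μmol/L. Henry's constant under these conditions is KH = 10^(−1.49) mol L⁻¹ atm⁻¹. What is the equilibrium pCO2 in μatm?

KH = 10^(−1.49) = 3.236×10^-2 mol L⁻¹ atm⁻¹
pCO2 = [CO2*]/KH = 62.8×10^-6 / 3.236×10^-2 = 1.94×10^-3 atm = 1940 μatm

pCO2 = 1940 μatm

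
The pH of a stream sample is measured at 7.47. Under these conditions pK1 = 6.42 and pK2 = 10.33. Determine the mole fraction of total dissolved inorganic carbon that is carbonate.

α₂ = 0.00127

α₂ = 1 / (1 + [H⁺]/K2 + [H⁺]²/(K1K2)) = 1 / (1 + 10^+2.86 + 10^+1.81)
   = 1 / (1 + 724.44 + 64.565) = 1/790.00 = 0.001266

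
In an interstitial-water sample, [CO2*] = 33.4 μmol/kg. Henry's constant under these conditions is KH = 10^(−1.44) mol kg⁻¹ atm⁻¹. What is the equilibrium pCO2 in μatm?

KH = 10^(−1.44) = 3.631×10^-2 mol kg⁻¹ atm⁻¹
pCO2 = [CO2*]/KH = 33.4×10^-6 / 3.631×10^-2 = 9.20×10^-4 atm = 920 μatm

pCO2 = 920 μatm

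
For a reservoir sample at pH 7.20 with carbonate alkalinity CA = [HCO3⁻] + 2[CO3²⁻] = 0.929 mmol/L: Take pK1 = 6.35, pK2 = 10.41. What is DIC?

DIC = 1.06 mmol/L

CA = [HCO3⁻] + 2[CO3²⁻] = (α₁ + 2α₂)·DIC
At pH 7.20: [H⁺]/K1 = 10^-0.85 = 0.14125, K2/[H⁺] = 10^-3.21 = 0.00061660
α₁ = 1/(1 + 0.14125 + 0.00061660) = 1/1.1419 = 0.8758; α₂ = α₁·K2/[H⁺] = 0.0005400
α₁ + 2α₂ = 0.8768
DIC = CA / (α₁ + 2α₂) = 0.929 / 0.8768 = 1.06 mmol/L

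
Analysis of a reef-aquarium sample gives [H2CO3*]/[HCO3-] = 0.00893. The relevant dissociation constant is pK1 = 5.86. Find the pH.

pH = 7.91

From K1 = [H⁺][HCO3-]/[H2CO3*]:  pH = pK1 − log₁₀([H2CO3*]/[HCO3-])
log₁₀(0.00893) = -2.049
pH = 5.86 − (-2.049) = 7.91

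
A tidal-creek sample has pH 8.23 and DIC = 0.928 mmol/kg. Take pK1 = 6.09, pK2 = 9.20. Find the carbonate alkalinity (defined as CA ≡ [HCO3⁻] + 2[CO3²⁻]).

CA = [HCO3⁻] + 2[CO3²⁻] = (α₁ + 2α₂)·DIC
At pH 8.23: [H⁺]/K1 = 10^-2.14 = 0.0072444, K2/[H⁺] = 10^-0.97 = 0.10715
α₁ = 1/(1 + 0.0072444 + 0.10715) = 1/1.1144 = 0.8973; α₂ = α₁·K2/[H⁺] = 0.09615
α₁ + 2α₂ = 1.0897
CA = 1.0897 × 0.928 = 1.01 mmol/kg

CA = 1.01 mmol/kg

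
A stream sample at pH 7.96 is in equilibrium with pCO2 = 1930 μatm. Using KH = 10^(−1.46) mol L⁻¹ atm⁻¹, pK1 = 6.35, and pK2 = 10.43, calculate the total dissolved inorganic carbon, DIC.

DIC = 2.80 mmol/L

[CO2*] = KH · pCO2 = 10^(−1.46) × 1930×10^-6 = 6.692×10^-5 mol/L
α₀ = 1/(1 + K1/[H⁺] + K1K2/[H⁺]²) = 1/(1 + 10^+1.61 + 10^-0.86) = 0.02388
DIC = [CO2*]/α₀ = 6.692×10^-5 / 0.02388 = 2.80 mmol/L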